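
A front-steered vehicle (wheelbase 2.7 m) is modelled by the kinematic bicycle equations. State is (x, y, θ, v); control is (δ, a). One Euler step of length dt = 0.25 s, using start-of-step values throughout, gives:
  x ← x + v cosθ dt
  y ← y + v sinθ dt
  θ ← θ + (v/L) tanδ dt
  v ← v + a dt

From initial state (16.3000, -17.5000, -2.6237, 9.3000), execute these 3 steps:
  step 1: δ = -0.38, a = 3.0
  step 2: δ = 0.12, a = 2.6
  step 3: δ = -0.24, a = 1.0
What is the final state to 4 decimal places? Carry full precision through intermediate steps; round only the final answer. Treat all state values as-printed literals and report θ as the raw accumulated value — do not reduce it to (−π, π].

after step 1 (δ=-0.38, a=3.0): (14.279890, -18.650992, -2.967639, 10.050000)
after step 2 (δ=0.12, a=2.6): (11.805309, -19.085850, -2.855433, 10.700000)
after step 3 (δ=-0.24, a=1.0): (9.239088, -19.840923, -3.097884, 10.950000)

(9.2391, -19.8409, -3.0979, 10.9500)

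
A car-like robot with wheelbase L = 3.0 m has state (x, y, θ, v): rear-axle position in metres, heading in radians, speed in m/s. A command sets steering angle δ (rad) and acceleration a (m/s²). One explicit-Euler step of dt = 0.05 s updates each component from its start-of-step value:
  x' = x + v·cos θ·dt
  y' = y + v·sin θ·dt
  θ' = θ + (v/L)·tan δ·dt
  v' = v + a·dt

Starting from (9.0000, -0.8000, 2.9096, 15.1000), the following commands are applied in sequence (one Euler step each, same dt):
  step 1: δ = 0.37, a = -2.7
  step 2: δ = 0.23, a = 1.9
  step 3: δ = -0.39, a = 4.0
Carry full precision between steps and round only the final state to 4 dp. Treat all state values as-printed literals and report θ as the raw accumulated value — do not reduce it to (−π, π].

after step 1 (δ=0.37, a=-2.7): (8.265226, -0.626412, 3.007212, 14.965000)
after step 2 (δ=0.23, a=1.9): (7.523722, -0.526165, 3.065611, 15.060000)
after step 3 (δ=-0.39, a=4.0): (6.772895, -0.469006, 2.962437, 15.260000)

(6.7729, -0.4690, 2.9624, 15.2600)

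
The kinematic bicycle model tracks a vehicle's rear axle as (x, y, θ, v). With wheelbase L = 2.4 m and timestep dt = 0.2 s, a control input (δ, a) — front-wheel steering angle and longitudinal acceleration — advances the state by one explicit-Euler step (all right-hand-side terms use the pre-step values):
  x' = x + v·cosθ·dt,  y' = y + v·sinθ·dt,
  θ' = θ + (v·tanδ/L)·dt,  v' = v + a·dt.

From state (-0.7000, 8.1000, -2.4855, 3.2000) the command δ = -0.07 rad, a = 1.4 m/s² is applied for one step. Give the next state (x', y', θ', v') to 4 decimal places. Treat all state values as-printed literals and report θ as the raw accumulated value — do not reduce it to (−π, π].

(-1.2071, 7.7096, -2.5042, 3.4800)

x' = -0.7000 + 3.2000·cos(-2.4855)·0.2 = -1.2071
y' = 8.1000 + 3.2000·sin(-2.4855)·0.2 = 7.7096
θ' = -2.4855 + (3.2000/2.4)·tan(-0.07)·0.2 = -2.5042
v' = 3.2000 + 1.4000·0.2 = 3.4800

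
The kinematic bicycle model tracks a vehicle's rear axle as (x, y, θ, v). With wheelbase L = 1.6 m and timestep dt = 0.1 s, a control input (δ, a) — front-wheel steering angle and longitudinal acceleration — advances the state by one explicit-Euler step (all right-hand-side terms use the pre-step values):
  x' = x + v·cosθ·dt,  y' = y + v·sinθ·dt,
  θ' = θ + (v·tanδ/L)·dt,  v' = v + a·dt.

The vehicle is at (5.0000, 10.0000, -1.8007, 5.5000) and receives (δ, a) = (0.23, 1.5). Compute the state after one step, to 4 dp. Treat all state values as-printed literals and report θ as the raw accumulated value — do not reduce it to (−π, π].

x' = 5.0000 + 5.5000·cos(-1.8007)·0.1 = 4.8747
y' = 10.0000 + 5.5000·sin(-1.8007)·0.1 = 9.4645
θ' = -1.8007 + (5.5000/1.6)·tan(0.23)·0.1 = -1.7202
v' = 5.5000 + 1.5000·0.1 = 5.6500

(4.8747, 9.4645, -1.7202, 5.6500)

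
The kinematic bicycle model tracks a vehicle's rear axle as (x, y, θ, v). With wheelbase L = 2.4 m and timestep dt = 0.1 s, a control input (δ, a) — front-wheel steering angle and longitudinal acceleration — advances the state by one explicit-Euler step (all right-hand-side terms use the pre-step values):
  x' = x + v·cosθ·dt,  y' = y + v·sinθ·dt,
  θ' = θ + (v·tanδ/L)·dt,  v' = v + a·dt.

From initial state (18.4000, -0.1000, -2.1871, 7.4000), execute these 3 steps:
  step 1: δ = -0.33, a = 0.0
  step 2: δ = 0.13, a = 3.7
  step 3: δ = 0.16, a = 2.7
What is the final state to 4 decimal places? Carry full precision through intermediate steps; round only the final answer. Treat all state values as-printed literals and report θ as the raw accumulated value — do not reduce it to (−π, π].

(16.9937, -1.8626, -2.2002, 8.0400)

after step 1 (δ=-0.33, a=0.0): (17.972263, -0.703855, -2.292712, 7.400000)
after step 2 (δ=0.13, a=3.7): (17.483254, -1.259256, -2.252401, 7.770000)
after step 3 (δ=0.16, a=2.7): (16.993713, -1.862645, -2.200155, 8.040000)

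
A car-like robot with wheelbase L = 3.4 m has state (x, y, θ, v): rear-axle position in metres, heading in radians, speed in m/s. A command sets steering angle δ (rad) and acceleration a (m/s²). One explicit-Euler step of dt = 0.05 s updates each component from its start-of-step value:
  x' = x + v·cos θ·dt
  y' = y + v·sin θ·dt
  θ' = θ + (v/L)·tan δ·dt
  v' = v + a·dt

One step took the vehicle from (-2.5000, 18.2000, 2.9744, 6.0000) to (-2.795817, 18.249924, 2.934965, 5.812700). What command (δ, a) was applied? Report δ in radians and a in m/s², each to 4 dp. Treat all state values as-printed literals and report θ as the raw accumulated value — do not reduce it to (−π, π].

a = (v'−v)/dt = (-0.187300)/0.05 = -3.7460
Δθ = θ'−θ = -0.039435;  (v·dt/L) = 6.0000·0.05/3.4 = 0.088235
tan δ = Δθ·L/(v·dt) = -0.446930  →  δ = -0.4203

δ = -0.4203, a = -3.7460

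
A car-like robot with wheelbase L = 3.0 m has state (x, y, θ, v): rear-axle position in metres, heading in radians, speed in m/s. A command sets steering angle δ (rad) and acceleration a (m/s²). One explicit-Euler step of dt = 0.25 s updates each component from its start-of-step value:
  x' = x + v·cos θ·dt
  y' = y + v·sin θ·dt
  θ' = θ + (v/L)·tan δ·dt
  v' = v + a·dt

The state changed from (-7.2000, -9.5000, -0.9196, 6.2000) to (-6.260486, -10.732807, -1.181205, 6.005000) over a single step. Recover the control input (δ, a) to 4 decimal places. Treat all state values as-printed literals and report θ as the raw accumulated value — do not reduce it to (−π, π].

a = (v'−v)/dt = (-0.195000)/0.25 = -0.7800
Δθ = θ'−θ = -0.261605;  (v·dt/L) = 6.2000·0.25/3.0 = 0.516667
tan δ = Δθ·L/(v·dt) = -0.506332  →  δ = -0.4687

δ = -0.4687, a = -0.7800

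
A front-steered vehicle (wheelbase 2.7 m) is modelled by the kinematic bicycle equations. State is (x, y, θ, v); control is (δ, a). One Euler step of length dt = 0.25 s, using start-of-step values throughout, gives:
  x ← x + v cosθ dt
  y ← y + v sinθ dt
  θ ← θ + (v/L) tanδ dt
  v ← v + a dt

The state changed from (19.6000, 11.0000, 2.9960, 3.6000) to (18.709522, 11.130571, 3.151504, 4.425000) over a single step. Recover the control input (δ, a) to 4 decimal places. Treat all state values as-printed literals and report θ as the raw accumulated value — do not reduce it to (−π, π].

a = (v'−v)/dt = (0.825000)/0.25 = 3.3000
Δθ = θ'−θ = 0.155504;  (v·dt/L) = 3.6000·0.25/2.7 = 0.333333
tan δ = Δθ·L/(v·dt) = 0.466512  →  δ = 0.4365

δ = 0.4365, a = 3.3000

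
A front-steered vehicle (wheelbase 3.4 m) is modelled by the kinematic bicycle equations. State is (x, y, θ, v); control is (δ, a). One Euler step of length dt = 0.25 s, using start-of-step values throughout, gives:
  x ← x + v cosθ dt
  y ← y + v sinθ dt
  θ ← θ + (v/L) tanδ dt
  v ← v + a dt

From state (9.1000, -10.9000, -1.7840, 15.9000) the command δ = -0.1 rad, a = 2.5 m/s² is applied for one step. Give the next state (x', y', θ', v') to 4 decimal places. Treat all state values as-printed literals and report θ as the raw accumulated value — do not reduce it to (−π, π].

(8.2589, -14.7850, -1.9013, 16.5250)

x' = 9.1000 + 15.9000·cos(-1.7840)·0.25 = 8.2589
y' = -10.9000 + 15.9000·sin(-1.7840)·0.25 = -14.7850
θ' = -1.7840 + (15.9000/3.4)·tan(-0.1)·0.25 = -1.9013
v' = 15.9000 + 2.5000·0.25 = 16.5250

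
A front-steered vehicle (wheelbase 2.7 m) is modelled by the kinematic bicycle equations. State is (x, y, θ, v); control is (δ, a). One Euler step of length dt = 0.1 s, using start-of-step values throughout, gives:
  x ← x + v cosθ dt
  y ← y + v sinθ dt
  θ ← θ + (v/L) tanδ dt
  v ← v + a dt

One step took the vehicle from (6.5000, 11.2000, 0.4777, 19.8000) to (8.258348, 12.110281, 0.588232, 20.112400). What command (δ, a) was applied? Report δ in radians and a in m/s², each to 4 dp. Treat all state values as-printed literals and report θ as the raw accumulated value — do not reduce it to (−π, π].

a = (v'−v)/dt = (0.312400)/0.1 = 3.1240
Δθ = θ'−θ = 0.110532;  (v·dt/L) = 19.8000·0.1/2.7 = 0.733333
tan δ = Δθ·L/(v·dt) = 0.150725  →  δ = 0.1496

δ = 0.1496, a = 3.1240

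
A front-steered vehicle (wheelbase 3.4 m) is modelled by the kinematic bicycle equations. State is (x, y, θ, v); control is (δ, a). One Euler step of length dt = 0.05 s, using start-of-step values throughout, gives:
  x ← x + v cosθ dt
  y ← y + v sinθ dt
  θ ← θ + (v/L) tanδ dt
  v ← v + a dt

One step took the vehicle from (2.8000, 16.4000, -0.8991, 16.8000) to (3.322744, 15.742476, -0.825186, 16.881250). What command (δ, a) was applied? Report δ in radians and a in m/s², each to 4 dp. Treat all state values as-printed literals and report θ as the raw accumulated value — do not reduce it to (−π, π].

δ = 0.2907, a = 1.6250

a = (v'−v)/dt = (0.081250)/0.05 = 1.6250
Δθ = θ'−θ = 0.073914;  (v·dt/L) = 16.8000·0.05/3.4 = 0.247059
tan δ = Δθ·L/(v·dt) = 0.299176  →  δ = 0.2907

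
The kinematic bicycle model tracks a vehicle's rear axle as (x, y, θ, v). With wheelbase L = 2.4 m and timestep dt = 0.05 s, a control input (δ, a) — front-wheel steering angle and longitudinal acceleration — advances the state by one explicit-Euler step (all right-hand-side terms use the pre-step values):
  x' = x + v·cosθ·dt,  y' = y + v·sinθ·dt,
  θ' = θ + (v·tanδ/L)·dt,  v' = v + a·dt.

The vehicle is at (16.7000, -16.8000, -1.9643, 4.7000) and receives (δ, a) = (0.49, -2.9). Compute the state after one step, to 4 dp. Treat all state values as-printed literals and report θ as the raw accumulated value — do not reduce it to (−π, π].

(16.6099, -17.0170, -1.9121, 4.5550)

x' = 16.7000 + 4.7000·cos(-1.9643)·0.05 = 16.6099
y' = -16.8000 + 4.7000·sin(-1.9643)·0.05 = -17.0170
θ' = -1.9643 + (4.7000/2.4)·tan(0.49)·0.05 = -1.9121
v' = 4.7000 − 2.9000·0.05 = 4.5550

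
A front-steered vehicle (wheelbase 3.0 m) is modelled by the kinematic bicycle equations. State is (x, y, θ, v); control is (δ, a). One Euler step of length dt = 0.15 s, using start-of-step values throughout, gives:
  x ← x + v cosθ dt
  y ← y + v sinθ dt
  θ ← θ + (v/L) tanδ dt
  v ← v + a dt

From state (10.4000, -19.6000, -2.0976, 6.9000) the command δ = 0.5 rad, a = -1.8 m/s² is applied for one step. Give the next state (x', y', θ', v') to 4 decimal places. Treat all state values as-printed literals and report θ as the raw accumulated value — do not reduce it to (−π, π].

x' = 10.4000 + 6.9000·cos(-2.0976)·0.15 = 9.8796
y' = -19.6000 + 6.9000·sin(-2.0976)·0.15 = -20.4947
θ' = -2.0976 + (6.9000/3.0)·tan(0.5)·0.15 = -1.9091
v' = 6.9000 − 1.8000·0.15 = 6.6300

(9.8796, -20.4947, -1.9091, 6.6300)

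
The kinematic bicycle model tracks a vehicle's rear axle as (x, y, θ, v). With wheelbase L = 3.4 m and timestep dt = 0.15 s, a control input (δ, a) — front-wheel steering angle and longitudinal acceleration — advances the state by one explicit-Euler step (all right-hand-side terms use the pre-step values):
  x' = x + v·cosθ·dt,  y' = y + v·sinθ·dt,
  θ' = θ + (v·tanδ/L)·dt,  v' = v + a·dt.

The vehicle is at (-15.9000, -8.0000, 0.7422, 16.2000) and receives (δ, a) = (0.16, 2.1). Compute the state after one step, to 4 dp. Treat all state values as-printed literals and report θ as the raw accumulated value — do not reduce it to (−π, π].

(-14.1091, -6.3575, 0.8575, 16.5150)

x' = -15.9000 + 16.2000·cos(0.7422)·0.15 = -14.1091
y' = -8.0000 + 16.2000·sin(0.7422)·0.15 = -6.3575
θ' = 0.7422 + (16.2000/3.4)·tan(0.16)·0.15 = 0.8575
v' = 16.2000 + 2.1000·0.15 = 16.5150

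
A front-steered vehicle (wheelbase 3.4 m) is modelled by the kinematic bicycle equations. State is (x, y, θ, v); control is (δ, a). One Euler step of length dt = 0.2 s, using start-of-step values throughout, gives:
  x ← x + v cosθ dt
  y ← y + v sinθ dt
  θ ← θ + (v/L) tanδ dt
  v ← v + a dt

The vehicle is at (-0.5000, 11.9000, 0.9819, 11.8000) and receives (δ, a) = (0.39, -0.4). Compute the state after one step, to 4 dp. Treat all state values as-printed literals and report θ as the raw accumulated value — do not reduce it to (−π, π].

(0.8108, 13.8625, 1.2672, 11.7200)

x' = -0.5000 + 11.8000·cos(0.9819)·0.2 = 0.8108
y' = 11.9000 + 11.8000·sin(0.9819)·0.2 = 13.8625
θ' = 0.9819 + (11.8000/3.4)·tan(0.39)·0.2 = 1.2672
v' = 11.8000 − 0.4000·0.2 = 11.7200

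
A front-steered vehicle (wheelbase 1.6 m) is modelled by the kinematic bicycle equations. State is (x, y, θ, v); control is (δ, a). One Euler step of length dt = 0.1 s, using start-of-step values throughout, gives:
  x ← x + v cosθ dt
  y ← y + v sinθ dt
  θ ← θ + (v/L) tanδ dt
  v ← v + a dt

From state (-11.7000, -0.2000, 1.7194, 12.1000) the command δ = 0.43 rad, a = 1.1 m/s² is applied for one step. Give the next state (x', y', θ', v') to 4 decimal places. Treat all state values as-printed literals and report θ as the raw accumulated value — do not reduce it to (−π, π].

(-11.8791, 0.9967, 2.0662, 12.2100)

x' = -11.7000 + 12.1000·cos(1.7194)·0.1 = -11.8791
y' = -0.2000 + 12.1000·sin(1.7194)·0.1 = 0.9967
θ' = 1.7194 + (12.1000/1.6)·tan(0.43)·0.1 = 2.0662
v' = 12.1000 + 1.1000·0.1 = 12.2100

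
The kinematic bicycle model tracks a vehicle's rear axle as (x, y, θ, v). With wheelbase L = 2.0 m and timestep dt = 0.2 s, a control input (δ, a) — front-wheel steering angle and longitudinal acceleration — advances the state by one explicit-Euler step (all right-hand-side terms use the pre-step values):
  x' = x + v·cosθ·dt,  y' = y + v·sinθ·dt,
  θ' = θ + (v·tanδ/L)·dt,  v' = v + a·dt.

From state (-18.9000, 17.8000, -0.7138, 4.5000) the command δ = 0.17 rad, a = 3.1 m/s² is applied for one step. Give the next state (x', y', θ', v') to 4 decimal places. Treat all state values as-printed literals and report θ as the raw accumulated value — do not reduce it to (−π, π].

x' = -18.9000 + 4.5000·cos(-0.7138)·0.2 = -18.2197
y' = 17.8000 + 4.5000·sin(-0.7138)·0.2 = 17.2108
θ' = -0.7138 + (4.5000/2.0)·tan(0.17)·0.2 = -0.6366
v' = 4.5000 + 3.1000·0.2 = 5.1200

(-18.2197, 17.2108, -0.6366, 5.1200)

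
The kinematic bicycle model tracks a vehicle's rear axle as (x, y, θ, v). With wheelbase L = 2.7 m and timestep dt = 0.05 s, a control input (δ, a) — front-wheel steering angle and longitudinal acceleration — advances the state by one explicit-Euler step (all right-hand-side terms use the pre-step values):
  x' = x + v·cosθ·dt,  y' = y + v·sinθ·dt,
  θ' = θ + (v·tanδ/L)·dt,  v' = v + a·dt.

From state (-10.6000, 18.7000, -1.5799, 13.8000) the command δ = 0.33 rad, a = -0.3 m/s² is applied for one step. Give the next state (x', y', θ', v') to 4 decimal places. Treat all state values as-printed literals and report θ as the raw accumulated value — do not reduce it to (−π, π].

(-10.6063, 18.0100, -1.4924, 13.7850)

x' = -10.6000 + 13.8000·cos(-1.5799)·0.05 = -10.6063
y' = 18.7000 + 13.8000·sin(-1.5799)·0.05 = 18.0100
θ' = -1.5799 + (13.8000/2.7)·tan(0.33)·0.05 = -1.4924
v' = 13.8000 − 0.3000·0.05 = 13.7850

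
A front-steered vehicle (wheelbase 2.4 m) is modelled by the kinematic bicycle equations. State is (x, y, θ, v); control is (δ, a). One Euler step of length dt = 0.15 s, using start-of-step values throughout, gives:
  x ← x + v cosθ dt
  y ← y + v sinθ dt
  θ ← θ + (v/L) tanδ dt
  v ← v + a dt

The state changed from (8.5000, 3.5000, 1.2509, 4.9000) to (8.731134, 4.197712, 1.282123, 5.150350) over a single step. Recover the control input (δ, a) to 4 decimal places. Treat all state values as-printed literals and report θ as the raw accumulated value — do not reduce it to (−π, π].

δ = 0.1016, a = 1.6690

a = (v'−v)/dt = (0.250350)/0.15 = 1.6690
Δθ = θ'−θ = 0.031223;  (v·dt/L) = 4.9000·0.15/2.4 = 0.306250
tan δ = Δθ·L/(v·dt) = 0.101953  →  δ = 0.1016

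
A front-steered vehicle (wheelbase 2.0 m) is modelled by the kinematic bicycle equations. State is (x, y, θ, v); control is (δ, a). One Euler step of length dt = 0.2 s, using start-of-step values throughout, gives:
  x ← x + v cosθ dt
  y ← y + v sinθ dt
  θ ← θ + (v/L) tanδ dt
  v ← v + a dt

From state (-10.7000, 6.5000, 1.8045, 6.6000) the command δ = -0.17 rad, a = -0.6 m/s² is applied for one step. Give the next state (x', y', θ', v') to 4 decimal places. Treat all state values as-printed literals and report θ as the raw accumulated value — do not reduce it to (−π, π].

(-11.0057, 7.7841, 1.6912, 6.4800)

x' = -10.7000 + 6.6000·cos(1.8045)·0.2 = -11.0057
y' = 6.5000 + 6.6000·sin(1.8045)·0.2 = 7.7841
θ' = 1.8045 + (6.6000/2.0)·tan(-0.17)·0.2 = 1.6912
v' = 6.6000 − 0.6000·0.2 = 6.4800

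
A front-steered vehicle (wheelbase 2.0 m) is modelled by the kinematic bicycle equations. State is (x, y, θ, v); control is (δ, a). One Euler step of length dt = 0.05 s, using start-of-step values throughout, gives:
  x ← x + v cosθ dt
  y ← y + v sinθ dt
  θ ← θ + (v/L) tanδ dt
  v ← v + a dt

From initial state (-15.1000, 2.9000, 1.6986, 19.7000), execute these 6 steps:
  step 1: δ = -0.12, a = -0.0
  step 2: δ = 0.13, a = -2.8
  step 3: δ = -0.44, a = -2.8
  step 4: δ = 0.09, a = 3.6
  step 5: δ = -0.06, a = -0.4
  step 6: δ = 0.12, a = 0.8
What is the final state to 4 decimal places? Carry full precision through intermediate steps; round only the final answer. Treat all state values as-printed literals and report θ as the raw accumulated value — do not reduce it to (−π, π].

(-15.1943, 8.7497, 1.5468, 19.6200)

after step 1 (δ=-0.12, a=-0.0): (-15.225544, 3.876967, 1.639215, 19.700000)
after step 2 (δ=0.13, a=-2.8): (-15.292884, 4.859662, 1.703603, 19.560000)
after step 3 (δ=-0.44, a=-2.8): (-15.422387, 5.829050, 1.473391, 19.420000)
after step 4 (δ=0.09, a=3.6): (-15.327956, 6.795447, 1.517204, 19.600000)
after step 5 (δ=-0.06, a=-0.4): (-15.275461, 7.774040, 1.487769, 19.580000)
after step 6 (δ=0.12, a=0.8): (-15.194271, 8.749668, 1.546793, 19.620000)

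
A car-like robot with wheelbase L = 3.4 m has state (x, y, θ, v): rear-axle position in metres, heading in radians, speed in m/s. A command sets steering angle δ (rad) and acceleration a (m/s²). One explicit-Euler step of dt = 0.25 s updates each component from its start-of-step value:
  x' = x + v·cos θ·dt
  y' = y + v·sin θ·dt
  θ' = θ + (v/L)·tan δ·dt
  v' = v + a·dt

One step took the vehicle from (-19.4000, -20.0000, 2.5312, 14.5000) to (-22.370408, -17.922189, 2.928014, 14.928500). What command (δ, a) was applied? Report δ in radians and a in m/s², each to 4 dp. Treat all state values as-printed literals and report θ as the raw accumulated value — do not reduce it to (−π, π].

δ = 0.3563, a = 1.7140

a = (v'−v)/dt = (0.428500)/0.25 = 1.7140
Δθ = θ'−θ = 0.396814;  (v·dt/L) = 14.5000·0.25/3.4 = 1.066176
tan δ = Δθ·L/(v·dt) = 0.372184  →  δ = 0.3563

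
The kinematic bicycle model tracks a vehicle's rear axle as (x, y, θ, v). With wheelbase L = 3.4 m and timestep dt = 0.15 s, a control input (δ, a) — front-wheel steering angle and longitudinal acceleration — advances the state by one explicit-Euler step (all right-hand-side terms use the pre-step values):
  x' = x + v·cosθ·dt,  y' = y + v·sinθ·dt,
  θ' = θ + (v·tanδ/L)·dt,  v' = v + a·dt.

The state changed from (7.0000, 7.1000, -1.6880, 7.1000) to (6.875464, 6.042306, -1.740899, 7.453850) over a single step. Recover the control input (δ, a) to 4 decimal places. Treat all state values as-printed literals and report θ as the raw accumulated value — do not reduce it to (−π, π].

δ = -0.1673, a = 2.3590

a = (v'−v)/dt = (0.353850)/0.15 = 2.3590
Δθ = θ'−θ = -0.052899;  (v·dt/L) = 7.1000·0.15/3.4 = 0.313235
tan δ = Δθ·L/(v·dt) = -0.168879  →  δ = -0.1673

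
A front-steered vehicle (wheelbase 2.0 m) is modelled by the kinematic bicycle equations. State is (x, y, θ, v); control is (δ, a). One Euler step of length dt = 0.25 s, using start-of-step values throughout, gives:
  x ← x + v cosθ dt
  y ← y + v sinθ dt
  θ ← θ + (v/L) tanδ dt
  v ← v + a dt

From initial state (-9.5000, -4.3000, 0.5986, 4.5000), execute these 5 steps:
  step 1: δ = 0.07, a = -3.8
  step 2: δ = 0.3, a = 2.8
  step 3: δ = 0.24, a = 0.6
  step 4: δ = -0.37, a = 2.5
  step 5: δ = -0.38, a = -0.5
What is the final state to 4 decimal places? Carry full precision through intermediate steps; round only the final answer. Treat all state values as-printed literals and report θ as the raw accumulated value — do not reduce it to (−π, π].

(-5.4524, -0.7269, 0.4411, 4.9000)

after step 1 (δ=0.07, a=-3.8): (-8.570609, -3.666078, 0.638039, 3.550000)
after step 2 (δ=0.3, a=2.8): (-7.857711, -3.137463, 0.775307, 4.250000)
after step 3 (δ=0.24, a=0.6): (-7.098868, -2.393782, 0.905313, 4.400000)
after step 4 (δ=-0.37, a=2.5): (-6.419684, -1.528501, 0.691988, 5.025000)
after step 5 (δ=-0.38, a=-0.5): (-5.452398, -0.726927, 0.441107, 4.900000)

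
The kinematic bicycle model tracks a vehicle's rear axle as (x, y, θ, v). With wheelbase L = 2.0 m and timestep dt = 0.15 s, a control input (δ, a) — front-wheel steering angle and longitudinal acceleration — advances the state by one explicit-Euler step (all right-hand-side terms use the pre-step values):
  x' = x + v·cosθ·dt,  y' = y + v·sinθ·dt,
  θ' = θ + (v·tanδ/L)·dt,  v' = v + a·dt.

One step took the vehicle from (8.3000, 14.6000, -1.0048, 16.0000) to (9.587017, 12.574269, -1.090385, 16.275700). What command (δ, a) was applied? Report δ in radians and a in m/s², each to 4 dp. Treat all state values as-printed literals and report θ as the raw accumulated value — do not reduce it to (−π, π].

a = (v'−v)/dt = (0.275700)/0.15 = 1.8380
Δθ = θ'−θ = -0.085585;  (v·dt/L) = 16.0000·0.15/2.0 = 1.200000
tan δ = Δθ·L/(v·dt) = -0.071321  →  δ = -0.0712

δ = -0.0712, a = 1.8380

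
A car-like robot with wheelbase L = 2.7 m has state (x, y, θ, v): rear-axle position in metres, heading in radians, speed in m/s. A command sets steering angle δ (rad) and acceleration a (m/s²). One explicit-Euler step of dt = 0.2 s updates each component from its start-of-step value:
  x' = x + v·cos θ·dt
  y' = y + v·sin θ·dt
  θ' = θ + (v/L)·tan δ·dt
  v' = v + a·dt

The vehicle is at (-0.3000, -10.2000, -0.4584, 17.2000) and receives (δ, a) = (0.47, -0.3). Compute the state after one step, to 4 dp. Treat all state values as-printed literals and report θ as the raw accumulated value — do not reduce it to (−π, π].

x' = -0.3000 + 17.2000·cos(-0.4584)·0.2 = 2.7849
y' = -10.2000 + 17.2000·sin(-0.4584)·0.2 = -11.7222
θ' = -0.4584 + (17.2000/2.7)·tan(0.47)·0.2 = 0.1888
v' = 17.2000 − 0.3000·0.2 = 17.1400

(2.7849, -11.7222, 0.1888, 17.1400)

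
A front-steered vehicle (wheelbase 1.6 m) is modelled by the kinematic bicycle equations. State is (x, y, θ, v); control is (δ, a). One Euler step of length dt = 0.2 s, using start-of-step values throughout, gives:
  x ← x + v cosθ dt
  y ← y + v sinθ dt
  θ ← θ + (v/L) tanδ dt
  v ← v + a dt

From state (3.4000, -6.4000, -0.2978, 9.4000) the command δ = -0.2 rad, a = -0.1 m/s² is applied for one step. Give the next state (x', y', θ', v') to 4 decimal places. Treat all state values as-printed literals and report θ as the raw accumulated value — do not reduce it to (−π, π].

(5.1973, -6.9516, -0.5360, 9.3800)

x' = 3.4000 + 9.4000·cos(-0.2978)·0.2 = 5.1973
y' = -6.4000 + 9.4000·sin(-0.2978)·0.2 = -6.9516
θ' = -0.2978 + (9.4000/1.6)·tan(-0.2)·0.2 = -0.5360
v' = 9.4000 − 0.1000·0.2 = 9.3800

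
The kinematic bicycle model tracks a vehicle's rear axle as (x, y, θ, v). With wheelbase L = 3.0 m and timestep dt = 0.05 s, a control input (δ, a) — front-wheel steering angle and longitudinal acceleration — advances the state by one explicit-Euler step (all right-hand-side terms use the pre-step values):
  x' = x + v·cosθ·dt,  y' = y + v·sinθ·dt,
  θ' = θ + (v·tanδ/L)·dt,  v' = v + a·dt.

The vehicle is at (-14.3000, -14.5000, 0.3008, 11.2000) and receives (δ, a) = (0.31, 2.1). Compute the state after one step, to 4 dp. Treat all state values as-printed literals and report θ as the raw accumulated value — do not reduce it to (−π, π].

(-13.7651, -14.3341, 0.3606, 11.3050)

x' = -14.3000 + 11.2000·cos(0.3008)·0.05 = -13.7651
y' = -14.5000 + 11.2000·sin(0.3008)·0.05 = -14.3341
θ' = 0.3008 + (11.2000/3.0)·tan(0.31)·0.05 = 0.3606
v' = 11.2000 + 2.1000·0.05 = 11.3050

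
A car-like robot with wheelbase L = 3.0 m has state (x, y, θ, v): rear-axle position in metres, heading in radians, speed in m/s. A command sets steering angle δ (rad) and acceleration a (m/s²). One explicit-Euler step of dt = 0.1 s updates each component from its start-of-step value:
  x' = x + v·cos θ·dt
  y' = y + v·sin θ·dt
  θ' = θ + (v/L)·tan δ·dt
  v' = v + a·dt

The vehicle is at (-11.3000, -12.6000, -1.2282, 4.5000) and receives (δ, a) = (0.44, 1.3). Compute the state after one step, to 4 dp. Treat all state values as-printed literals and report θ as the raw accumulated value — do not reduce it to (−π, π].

(-11.1488, -13.0238, -1.1576, 4.6300)

x' = -11.3000 + 4.5000·cos(-1.2282)·0.1 = -11.1488
y' = -12.6000 + 4.5000·sin(-1.2282)·0.1 = -13.0238
θ' = -1.2282 + (4.5000/3.0)·tan(0.44)·0.1 = -1.1576
v' = 4.5000 + 1.3000·0.1 = 4.6300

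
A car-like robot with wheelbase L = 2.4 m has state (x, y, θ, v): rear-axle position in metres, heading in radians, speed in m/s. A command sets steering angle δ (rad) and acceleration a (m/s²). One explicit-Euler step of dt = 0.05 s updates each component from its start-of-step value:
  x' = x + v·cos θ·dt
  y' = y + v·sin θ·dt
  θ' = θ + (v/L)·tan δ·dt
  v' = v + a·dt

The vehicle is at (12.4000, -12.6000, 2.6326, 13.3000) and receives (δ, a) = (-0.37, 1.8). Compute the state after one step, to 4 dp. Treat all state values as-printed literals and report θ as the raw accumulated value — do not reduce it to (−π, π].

x' = 12.4000 + 13.3000·cos(2.6326)·0.05 = 11.8193
y' = -12.6000 + 13.3000·sin(2.6326)·0.05 = -12.2759
θ' = 2.6326 + (13.3000/2.4)·tan(-0.37)·0.05 = 2.5251
v' = 13.3000 + 1.8000·0.05 = 13.3900

(11.8193, -12.2759, 2.5251, 13.3900)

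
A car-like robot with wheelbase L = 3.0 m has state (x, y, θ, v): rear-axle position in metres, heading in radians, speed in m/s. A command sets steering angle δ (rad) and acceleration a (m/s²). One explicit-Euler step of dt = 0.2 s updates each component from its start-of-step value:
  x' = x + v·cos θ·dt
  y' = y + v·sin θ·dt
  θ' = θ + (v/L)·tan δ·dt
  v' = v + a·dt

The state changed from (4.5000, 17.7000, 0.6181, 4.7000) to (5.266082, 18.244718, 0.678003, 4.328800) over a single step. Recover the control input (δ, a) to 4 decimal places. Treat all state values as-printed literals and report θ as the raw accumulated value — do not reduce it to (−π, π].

a = (v'−v)/dt = (-0.371200)/0.2 = -1.8560
Δθ = θ'−θ = 0.059903;  (v·dt/L) = 4.7000·0.2/3.0 = 0.313333
tan δ = Δθ·L/(v·dt) = 0.191180  →  δ = 0.1889

δ = 0.1889, a = -1.8560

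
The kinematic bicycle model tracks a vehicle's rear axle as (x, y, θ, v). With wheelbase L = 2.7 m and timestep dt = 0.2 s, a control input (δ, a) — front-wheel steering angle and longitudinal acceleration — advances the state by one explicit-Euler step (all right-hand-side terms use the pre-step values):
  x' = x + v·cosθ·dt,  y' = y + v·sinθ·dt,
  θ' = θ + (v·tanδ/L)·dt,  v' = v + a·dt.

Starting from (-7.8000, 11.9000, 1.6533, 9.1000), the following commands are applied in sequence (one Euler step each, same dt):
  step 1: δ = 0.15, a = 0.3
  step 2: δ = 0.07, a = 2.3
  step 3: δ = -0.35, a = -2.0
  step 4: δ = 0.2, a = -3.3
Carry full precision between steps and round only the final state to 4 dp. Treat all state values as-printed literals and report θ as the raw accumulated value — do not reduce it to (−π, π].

after step 1 (δ=0.15, a=0.3): (-7.949986, 13.713809, 1.755176, 9.160000)
after step 2 (δ=0.07, a=2.3): (-8.285860, 15.514757, 1.802750, 9.620000)
after step 3 (δ=-0.35, a=-2.0): (-8.728148, 17.387231, 1.542634, 9.220000)
after step 4 (δ=0.2, a=-3.3): (-8.676223, 19.230499, 1.681077, 8.560000)

(-8.6762, 19.2305, 1.6811, 8.5600)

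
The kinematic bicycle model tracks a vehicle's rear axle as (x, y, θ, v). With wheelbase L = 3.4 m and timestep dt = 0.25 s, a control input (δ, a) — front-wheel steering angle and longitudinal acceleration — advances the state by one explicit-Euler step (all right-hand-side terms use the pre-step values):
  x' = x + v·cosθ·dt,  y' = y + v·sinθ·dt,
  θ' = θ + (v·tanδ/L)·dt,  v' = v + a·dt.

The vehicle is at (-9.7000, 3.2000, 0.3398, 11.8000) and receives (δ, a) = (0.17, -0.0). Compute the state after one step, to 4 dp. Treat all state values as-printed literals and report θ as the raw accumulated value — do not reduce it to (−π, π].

(-6.9187, 4.1832, 0.4887, 11.8000)

x' = -9.7000 + 11.8000·cos(0.3398)·0.25 = -6.9187
y' = 3.2000 + 11.8000·sin(0.3398)·0.25 = 4.1832
θ' = 0.3398 + (11.8000/3.4)·tan(0.17)·0.25 = 0.4887
v' = 11.8000 + 0.0000·0.25 = 11.8000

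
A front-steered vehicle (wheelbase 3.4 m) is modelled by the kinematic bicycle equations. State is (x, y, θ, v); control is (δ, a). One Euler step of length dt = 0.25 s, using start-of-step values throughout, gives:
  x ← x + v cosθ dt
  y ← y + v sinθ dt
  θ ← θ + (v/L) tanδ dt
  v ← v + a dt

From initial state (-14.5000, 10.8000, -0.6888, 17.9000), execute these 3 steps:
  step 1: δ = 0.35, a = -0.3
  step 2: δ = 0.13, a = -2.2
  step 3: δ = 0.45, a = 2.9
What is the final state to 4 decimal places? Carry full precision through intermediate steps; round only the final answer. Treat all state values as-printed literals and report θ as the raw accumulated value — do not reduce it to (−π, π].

(-2.3696, 6.8741, 0.5766, 18.0000)

after step 1 (δ=0.35, a=-0.3): (-11.045258, 7.955640, -0.208358, 17.825000)
after step 2 (δ=0.13, a=-2.2): (-6.685389, 7.033848, -0.037006, 17.275000)
after step 3 (δ=0.45, a=2.9): (-2.369595, 6.874066, 0.576581, 18.000000)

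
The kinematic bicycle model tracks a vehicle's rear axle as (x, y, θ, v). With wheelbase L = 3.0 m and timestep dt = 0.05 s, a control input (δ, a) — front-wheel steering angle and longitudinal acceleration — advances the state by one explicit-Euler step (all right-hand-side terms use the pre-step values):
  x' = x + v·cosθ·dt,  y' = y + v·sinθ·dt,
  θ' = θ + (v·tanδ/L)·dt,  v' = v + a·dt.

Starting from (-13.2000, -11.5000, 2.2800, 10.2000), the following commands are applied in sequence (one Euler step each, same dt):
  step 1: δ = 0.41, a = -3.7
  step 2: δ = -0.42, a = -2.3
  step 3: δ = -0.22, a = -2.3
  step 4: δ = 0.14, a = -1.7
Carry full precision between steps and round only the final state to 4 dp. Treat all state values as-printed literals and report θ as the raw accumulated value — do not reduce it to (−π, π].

after step 1 (δ=0.41, a=-3.7): (-13.532127, -11.112971, 2.353887, 10.015000)
after step 2 (δ=-0.42, a=-2.3): (-13.885393, -10.758071, 2.279347, 9.900000)
after step 3 (δ=-0.22, a=-2.3): (-14.207506, -10.382215, 2.242450, 9.785000)
after step 4 (δ=0.14, a=-1.7): (-14.511957, -9.999233, 2.265432, 9.700000)

(-14.5120, -9.9992, 2.2654, 9.7000)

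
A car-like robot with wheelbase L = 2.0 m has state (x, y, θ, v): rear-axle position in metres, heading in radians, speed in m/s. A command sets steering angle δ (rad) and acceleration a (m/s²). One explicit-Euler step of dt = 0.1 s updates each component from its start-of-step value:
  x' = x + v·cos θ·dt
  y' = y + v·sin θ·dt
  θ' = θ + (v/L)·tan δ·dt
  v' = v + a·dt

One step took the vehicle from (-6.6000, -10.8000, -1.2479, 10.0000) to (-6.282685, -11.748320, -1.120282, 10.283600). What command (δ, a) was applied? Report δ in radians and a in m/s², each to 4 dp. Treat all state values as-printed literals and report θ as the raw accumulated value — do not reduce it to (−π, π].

a = (v'−v)/dt = (0.283600)/0.1 = 2.8360
Δθ = θ'−θ = 0.127618;  (v·dt/L) = 10.0000·0.1/2.0 = 0.500000
tan δ = Δθ·L/(v·dt) = 0.255236  →  δ = 0.2499

δ = 0.2499, a = 2.8360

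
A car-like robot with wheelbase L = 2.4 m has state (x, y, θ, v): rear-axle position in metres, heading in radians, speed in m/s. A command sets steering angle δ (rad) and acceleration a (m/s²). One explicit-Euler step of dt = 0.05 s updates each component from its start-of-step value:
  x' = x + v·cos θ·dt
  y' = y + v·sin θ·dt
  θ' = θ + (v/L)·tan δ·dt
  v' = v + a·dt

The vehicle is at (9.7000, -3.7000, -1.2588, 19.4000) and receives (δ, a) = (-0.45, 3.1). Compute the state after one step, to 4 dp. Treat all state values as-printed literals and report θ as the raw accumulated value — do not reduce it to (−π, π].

(9.9978, -4.6232, -1.4540, 19.5550)

x' = 9.7000 + 19.4000·cos(-1.2588)·0.05 = 9.9978
y' = -3.7000 + 19.4000·sin(-1.2588)·0.05 = -4.6232
θ' = -1.2588 + (19.4000/2.4)·tan(-0.45)·0.05 = -1.4540
v' = 19.4000 + 3.1000·0.05 = 19.5550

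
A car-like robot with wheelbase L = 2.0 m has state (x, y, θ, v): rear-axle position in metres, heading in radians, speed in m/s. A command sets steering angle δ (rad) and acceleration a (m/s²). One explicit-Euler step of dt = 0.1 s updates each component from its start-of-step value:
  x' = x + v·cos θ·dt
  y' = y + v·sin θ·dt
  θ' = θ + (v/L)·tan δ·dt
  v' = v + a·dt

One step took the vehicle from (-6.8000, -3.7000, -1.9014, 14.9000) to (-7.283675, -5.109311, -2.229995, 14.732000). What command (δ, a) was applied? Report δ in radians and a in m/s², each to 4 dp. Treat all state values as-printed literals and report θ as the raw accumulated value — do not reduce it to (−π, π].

a = (v'−v)/dt = (-0.168000)/0.1 = -1.6800
Δθ = θ'−θ = -0.328595;  (v·dt/L) = 14.9000·0.1/2.0 = 0.745000
tan δ = Δθ·L/(v·dt) = -0.441067  →  δ = -0.4154

δ = -0.4154, a = -1.6800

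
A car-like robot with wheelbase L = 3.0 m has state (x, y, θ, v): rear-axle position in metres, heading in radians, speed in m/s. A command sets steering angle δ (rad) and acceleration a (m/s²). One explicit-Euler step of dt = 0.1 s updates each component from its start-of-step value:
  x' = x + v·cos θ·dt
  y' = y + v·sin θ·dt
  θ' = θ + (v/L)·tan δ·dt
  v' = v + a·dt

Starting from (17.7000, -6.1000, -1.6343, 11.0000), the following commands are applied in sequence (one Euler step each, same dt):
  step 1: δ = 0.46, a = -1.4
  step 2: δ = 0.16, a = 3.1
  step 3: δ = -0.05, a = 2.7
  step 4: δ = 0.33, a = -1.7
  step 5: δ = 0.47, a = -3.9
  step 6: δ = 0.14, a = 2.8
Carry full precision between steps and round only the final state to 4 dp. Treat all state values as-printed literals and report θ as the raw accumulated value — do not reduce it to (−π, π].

(18.9569, -12.5514, -1.0403, 11.1600)

after step 1 (δ=0.46, a=-1.4): (17.630193, -7.197783, -1.452635, 10.860000)
after step 2 (δ=0.16, a=3.1): (17.758217, -8.276210, -1.394216, 11.170000)
after step 3 (δ=-0.05, a=2.7): (17.954434, -9.375841, -1.412848, 11.440000)
after step 4 (δ=0.33, a=-1.7): (18.134376, -10.505601, -1.282232, 11.270000)
after step 5 (δ=0.47, a=-3.9): (18.455093, -11.586003, -1.091406, 10.880000)
after step 6 (δ=0.14, a=2.8): (18.956920, -12.551360, -1.040299, 11.160000)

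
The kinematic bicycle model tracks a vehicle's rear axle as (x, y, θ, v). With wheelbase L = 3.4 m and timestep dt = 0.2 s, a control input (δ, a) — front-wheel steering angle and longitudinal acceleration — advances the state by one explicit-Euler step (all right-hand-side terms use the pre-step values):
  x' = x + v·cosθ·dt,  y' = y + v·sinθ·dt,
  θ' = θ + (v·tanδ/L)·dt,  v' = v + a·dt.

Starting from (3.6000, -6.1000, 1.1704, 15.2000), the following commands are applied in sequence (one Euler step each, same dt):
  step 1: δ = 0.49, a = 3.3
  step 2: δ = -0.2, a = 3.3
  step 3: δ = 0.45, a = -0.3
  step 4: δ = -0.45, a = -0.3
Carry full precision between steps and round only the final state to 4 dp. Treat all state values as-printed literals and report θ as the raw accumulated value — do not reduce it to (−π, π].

after step 1 (δ=0.49, a=3.3): (4.784941, -3.300444, 1.647312, 15.860000)
after step 2 (δ=-0.2, a=3.3): (4.542471, -0.137725, 1.458195, 16.520000)
after step 3 (δ=0.45, a=-0.3): (4.913720, 3.145352, 1.927611, 16.460000)
after step 4 (δ=-0.45, a=-0.3): (3.763852, 6.230002, 1.459900, 16.400000)

(3.7639, 6.2300, 1.4599, 16.4000)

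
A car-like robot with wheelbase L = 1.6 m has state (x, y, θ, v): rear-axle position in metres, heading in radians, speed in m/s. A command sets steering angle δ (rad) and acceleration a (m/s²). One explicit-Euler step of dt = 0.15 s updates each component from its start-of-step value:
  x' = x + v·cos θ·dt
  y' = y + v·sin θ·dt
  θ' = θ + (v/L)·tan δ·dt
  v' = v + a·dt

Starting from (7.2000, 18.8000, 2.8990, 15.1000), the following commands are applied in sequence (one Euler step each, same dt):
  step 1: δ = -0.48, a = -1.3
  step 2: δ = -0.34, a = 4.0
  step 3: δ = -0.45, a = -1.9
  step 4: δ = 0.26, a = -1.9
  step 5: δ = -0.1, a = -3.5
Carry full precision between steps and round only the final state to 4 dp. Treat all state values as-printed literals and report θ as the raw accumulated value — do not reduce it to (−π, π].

after step 1 (δ=-0.48, a=-1.3): (5.001323, 19.344099, 2.162010, 14.905000)
after step 2 (δ=-0.34, a=4.0): (3.755184, 21.200363, 1.667718, 15.505000)
after step 3 (δ=-0.45, a=-1.9): (3.530121, 23.515198, 0.965552, 15.220000)
after step 4 (δ=0.26, a=-1.9): (4.829063, 25.392653, 1.345132, 14.935000)
after step 5 (δ=-0.1, a=-3.5): (5.330327, 27.576103, 1.204648, 14.410000)

(5.3303, 27.5761, 1.2046, 14.4100)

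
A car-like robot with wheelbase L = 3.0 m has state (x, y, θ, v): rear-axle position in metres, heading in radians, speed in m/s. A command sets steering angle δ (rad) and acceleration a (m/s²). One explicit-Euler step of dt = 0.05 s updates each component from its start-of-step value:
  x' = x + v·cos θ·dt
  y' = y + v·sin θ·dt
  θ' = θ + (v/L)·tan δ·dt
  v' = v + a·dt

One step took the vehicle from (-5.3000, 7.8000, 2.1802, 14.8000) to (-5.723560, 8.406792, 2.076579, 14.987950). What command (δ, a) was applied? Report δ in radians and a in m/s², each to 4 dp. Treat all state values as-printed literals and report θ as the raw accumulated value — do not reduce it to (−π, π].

δ = -0.3977, a = 3.7590

a = (v'−v)/dt = (0.187950)/0.05 = 3.7590
Δθ = θ'−θ = -0.103621;  (v·dt/L) = 14.8000·0.05/3.0 = 0.246667
tan δ = Δθ·L/(v·dt) = -0.420085  →  δ = -0.3977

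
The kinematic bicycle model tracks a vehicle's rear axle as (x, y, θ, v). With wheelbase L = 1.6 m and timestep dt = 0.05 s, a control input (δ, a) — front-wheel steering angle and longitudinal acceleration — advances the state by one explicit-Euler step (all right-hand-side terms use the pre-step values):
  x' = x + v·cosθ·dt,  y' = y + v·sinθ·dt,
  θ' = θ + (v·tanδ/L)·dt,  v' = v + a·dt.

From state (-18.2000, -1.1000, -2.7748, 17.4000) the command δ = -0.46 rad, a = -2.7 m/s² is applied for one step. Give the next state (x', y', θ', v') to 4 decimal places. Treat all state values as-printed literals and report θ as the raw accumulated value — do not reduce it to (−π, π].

x' = -18.2000 + 17.4000·cos(-2.7748)·0.05 = -19.0121
y' = -1.1000 + 17.4000·sin(-2.7748)·0.05 = -1.4120
θ' = -2.7748 + (17.4000/1.6)·tan(-0.46)·0.05 = -3.0442
v' = 17.4000 − 2.7000·0.05 = 17.2650

(-19.0121, -1.4120, -3.0442, 17.2650)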